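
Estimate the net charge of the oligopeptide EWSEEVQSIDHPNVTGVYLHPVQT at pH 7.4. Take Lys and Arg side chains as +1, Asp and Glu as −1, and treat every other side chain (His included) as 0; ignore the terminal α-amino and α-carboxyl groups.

Positive (K, R): none → +0.
Negative (D, E): E1, E4, E5, D10 → −4.
Net charge = (+0) + (−4) = −4.

-4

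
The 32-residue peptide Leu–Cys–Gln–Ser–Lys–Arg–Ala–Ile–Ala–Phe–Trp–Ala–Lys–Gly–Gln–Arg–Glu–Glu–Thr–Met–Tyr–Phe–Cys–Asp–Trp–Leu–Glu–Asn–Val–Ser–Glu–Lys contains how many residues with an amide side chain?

The amide-side-chain residues are Asn (N) and Gln (Q).
Matching residues: Gln3, Gln15, Asn28.

3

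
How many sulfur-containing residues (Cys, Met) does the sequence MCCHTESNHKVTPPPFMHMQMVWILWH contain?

6

Matching residues: M1, C2, C3, M17, M19, M21.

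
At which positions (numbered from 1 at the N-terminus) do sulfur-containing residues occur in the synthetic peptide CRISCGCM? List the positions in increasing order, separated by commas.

1, 5, 7, 8

Cysteine (C, thiol) and methionine (M, thioether) are the two sulfur-containing amino acids.
Matching residues: C1, C5, C7, M8.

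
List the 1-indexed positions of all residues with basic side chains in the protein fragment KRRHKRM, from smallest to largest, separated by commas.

1, 2, 3, 4, 5, 6

The basic amino acids are Lys (K), Arg (R), and His (H).
Matching residues: K1, R2, R3, H4, K5, R6.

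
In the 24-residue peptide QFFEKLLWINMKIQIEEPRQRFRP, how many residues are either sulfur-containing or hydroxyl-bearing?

Sulfur-containing: C, M. Hydroxyl-bearing: S, T, Y.
Sulfur-containing residues here: M11 (1).
Hydroxyl-bearing residues here: none (0).
The two groups share no amino acid, so total = 1 + 0 = 1.

1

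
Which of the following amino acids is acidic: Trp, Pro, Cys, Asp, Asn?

Only D (aspartate) and E (glutamate) carry a side-chain carboxylic acid.
Of the listed options, only Asp belongs to this group.

Asp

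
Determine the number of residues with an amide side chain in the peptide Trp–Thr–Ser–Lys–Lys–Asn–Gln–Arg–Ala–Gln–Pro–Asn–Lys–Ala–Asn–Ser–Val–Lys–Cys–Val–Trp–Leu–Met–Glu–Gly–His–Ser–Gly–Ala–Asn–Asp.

The amide-side-chain residues are Asn (N) and Gln (Q).
Matching residues: Asn6, Gln7, Gln10, Asn12, Asn15, Asn30.

6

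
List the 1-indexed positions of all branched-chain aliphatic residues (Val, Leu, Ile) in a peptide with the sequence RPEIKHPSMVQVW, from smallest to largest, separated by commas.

4, 10, 12

Matching residues: I4, V10, V12.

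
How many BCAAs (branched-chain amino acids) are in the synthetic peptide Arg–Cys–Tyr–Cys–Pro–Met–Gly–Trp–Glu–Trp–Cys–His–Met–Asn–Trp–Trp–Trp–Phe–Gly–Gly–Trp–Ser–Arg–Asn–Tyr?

0

V, L, and I make up the branched-chain aliphatic group.
None of the 25 residues belong to this group.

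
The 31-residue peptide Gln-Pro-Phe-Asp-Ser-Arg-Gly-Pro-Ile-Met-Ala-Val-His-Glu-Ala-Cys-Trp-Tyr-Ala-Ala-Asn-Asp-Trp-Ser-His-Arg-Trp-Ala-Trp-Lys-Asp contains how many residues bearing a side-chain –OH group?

3

S, T, and Y are the three residues with a side-chain hydroxyl.
Matching residues: Ser5, Tyr18, Ser24.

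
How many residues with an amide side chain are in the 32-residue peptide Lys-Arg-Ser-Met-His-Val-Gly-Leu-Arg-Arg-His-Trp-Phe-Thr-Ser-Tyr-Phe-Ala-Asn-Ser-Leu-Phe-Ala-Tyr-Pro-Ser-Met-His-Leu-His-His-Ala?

Only N (asparagine) and Q (glutamine) carry a side-chain carboxamide.
Matching residues: Asn19.

1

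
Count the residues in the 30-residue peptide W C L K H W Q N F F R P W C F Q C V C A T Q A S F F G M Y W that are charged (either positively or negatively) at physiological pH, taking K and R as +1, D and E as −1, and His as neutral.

2

Charged side chains at pH ~7.4: K, R (positive); D, E (negative).
Matching residues: K4, R11.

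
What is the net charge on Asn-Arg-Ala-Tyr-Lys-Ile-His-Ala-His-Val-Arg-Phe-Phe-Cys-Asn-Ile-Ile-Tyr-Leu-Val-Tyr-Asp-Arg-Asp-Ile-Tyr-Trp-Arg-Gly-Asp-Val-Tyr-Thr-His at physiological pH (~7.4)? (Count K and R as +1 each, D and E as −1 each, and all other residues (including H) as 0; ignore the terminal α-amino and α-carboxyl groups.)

Positive (K, R): Arg2, Lys5, Arg11, Arg23, Arg28 → +5.
Negative (D, E): Asp22, Asp24, Asp30 → −3.
Net charge = (+5) + (−3) = +2.

+2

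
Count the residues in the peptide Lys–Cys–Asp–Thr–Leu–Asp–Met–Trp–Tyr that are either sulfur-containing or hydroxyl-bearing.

4

Sulfur-containing: C, M. Hydroxyl-bearing: S, T, Y.
Sulfur-containing residues here: Cys2, Met7 (2).
Hydroxyl-bearing residues here: Thr4, Tyr9 (2).
The two groups share no amino acid, so total = 2 + 2 = 4.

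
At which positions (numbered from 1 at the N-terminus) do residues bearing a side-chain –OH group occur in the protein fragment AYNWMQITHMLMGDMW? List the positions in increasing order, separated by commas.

2, 8

The –OH-bearing residues are Ser, Thr (aliphatic alcohols), and Tyr (phenol).
Matching residues: Y2, T8.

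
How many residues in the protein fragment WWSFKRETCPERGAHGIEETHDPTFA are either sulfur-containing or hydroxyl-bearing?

Sulfur-containing: C, M. Hydroxyl-bearing: S, T, Y.
Sulfur-containing residues here: C9 (1).
Hydroxyl-bearing residues here: S3, T8, T20, T24 (4).
The two groups share no amino acid, so total = 1 + 4 = 5.

5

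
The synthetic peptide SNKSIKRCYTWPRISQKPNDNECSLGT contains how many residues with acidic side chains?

2

Only D (aspartate) and E (glutamate) carry a side-chain carboxylic acid.
Matching residues: D20, E22.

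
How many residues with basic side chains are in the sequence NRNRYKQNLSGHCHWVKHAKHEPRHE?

The basic amino acids are Lys (K), Arg (R), and His (H).
Matching residues: R2, R4, K6, H12, H14, K17, H18, K20, H21, R24, H25.

11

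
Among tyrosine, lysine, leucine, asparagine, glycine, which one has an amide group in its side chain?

asparagine

Only N (asparagine) and Q (glutamine) carry a side-chain carboxamide.
Of the listed options, only asparagine belongs to this group.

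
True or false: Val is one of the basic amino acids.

The basic amino acids are Lys (K), Arg (R), and His (H).
Valine is not in this group.

False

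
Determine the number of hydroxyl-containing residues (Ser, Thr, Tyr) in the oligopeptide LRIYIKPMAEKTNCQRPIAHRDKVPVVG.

Matching residues: Y4, T12.

2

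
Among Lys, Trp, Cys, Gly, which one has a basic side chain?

Lys

K, R, and H are the three residues with basic side chains (ε-amine, guanidinium, and imidazole respectively).
Of the listed options, only Lys belongs to this group.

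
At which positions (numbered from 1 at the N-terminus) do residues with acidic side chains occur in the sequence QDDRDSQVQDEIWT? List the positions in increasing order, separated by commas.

2, 3, 5, 10, 11

Aspartate (D) and glutamate (E) have carboxylic-acid side chains and are the acidic amino acids.
Matching residues: D2, D3, D5, D10, E11.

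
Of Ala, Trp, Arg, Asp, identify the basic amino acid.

Arg

K, R, and H are the three residues with basic side chains (ε-amine, guanidinium, and imidazole respectively).
Of the listed options, only Arg belongs to this group.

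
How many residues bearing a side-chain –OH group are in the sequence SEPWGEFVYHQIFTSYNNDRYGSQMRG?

The –OH-bearing residues are Ser, Thr (aliphatic alcohols), and Tyr (phenol).
Matching residues: S1, Y9, T14, S15, Y16, Y21, S23.

7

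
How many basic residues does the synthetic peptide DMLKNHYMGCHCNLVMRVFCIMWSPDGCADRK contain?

6

The basic amino acids are Lys (K), Arg (R), and His (H).
Matching residues: K4, H6, H11, R17, R31, K32.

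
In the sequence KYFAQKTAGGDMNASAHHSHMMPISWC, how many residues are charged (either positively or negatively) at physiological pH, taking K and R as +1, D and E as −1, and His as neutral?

Charged side chains at pH ~7.4: K, R (positive); D, E (negative).
Matching residues: K1, K6, D11.

3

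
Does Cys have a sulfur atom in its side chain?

Only Cys (C) and Met (M) have a sulfur atom in the side chain.
Cysteine is in this group.

Yes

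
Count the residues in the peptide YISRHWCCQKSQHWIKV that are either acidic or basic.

5

Acidic: D, E. Basic: H, K, R.
Acidic residues here: none (0).
Basic residues here: R4, H5, K10, H13, K16 (5).
The two groups share no amino acid, so total = 0 + 5 = 5.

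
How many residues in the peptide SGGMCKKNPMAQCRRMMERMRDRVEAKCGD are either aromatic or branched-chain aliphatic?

1

Aromatic: F, W, Y. Branched-chain aliphatic: I, L, V.
Aromatic residues here: none (0).
Branched-chain aliphatic residues here: V24 (1).
The two groups share no amino acid, so total = 0 + 1 = 1.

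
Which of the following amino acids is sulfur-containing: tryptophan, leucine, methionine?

methionine

Only Cys (C) and Met (M) have a sulfur atom in the side chain.
Of the listed options, only methionine belongs to this group.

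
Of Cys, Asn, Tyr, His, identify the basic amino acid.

The basic amino acids are Lys (K), Arg (R), and His (H).
Of the listed options, only His belongs to this group.

His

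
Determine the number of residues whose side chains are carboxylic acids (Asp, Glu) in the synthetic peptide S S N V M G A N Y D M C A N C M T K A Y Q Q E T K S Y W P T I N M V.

Matching residues: D10, E23.

2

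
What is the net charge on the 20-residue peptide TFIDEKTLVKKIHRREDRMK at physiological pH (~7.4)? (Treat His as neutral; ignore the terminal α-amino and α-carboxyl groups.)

The side chains ionized at physiological pH are Lys/Arg (+1) and Asp/Glu (−1); with His treated as neutral, nothing else contributes.
Positive (K, R): K6, K10, K11, R14, R15, R18, K20 → +7.
Negative (D, E): D4, E5, E16, D17 → −4.
Net charge = (+7) + (−4) = +3.

+3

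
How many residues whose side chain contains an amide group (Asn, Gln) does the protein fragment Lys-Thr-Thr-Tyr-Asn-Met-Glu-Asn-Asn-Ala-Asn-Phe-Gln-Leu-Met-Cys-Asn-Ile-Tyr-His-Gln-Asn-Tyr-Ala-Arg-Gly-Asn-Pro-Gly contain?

Matching residues: Asn5, Asn8, Asn9, Asn11, Gln13, Asn17, Gln21, Asn22, Asn27.

9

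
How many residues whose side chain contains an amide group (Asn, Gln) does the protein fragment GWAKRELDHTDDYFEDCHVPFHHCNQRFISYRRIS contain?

2

Matching residues: N25, Q26.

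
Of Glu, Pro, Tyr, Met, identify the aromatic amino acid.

Tyr

F, W, and Y each carry an aromatic ring on the side chain.
Of the listed options, only Tyr belongs to this group.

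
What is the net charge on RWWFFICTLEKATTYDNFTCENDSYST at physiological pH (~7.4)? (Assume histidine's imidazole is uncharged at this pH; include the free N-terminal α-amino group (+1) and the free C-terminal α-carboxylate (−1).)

-2

At pH ~7.4 the Lys and Arg side chains are protonated (+1), the Asp and Glu side chains are deprotonated (−1), and with His taken as neutral all other side chains carry no charge.
Positive (K, R): R1, K11 → +2.
Negative (D, E): E10, D16, E21, D23 → −4.
The N-terminus (+1) and C-terminus (−1) cancel.
Net charge = (+2) + (−4) = −2.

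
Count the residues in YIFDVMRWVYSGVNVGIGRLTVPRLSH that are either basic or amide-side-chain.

5

Basic: H, K, R. Amide-side-chain: N, Q.
Basic residues here: R7, R19, R24, H27 (4).
Amide-side-chain residues here: N14 (1).
The two groups share no amino acid, so total = 4 + 1 = 5.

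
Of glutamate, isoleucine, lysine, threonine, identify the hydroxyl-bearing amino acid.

threonine

S, T, and Y are the three residues with a side-chain hydroxyl.
Of the listed options, only threonine belongs to this group.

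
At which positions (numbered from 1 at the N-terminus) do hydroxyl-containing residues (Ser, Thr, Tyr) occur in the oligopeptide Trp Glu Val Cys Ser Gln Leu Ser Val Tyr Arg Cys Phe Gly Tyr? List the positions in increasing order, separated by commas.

5, 8, 10, 15

Matching residues: Ser5, Ser8, Tyr10, Tyr15.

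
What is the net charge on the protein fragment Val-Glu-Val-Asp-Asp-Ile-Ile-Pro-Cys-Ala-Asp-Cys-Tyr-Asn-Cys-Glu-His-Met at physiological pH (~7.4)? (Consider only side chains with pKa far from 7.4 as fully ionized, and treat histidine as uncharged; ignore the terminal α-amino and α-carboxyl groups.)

Near pH 7.4, K and R contribute +1 each, D and E contribute −1 each, and every other side chain (His included, as stated) is uncharged.
Positive (K, R): none → +0.
Negative (D, E): Glu2, Asp4, Asp5, Asp11, Glu16 → −5.
Net charge = (+0) + (−5) = −5.

-5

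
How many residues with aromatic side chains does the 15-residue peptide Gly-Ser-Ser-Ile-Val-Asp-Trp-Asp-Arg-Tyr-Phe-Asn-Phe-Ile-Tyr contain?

5

Phenylalanine (F), tryptophan (W), and tyrosine (Y) have aromatic ring side chains.
Matching residues: Trp7, Tyr10, Phe11, Phe13, Tyr15.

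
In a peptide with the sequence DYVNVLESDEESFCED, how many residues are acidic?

Aspartate (D) and glutamate (E) have carboxylic-acid side chains and are the acidic amino acids.
Matching residues: D1, E7, D9, E10, E11, E15, D16.

7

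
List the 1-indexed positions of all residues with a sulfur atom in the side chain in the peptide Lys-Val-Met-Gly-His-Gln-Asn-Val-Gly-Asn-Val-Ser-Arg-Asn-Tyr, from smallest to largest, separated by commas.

The sulfur-bearing residues are cysteine (–SH) and methionine (–S–CH₃).
Matching residues: Met3.

3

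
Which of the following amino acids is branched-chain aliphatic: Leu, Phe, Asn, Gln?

The BCAAs are Val, Leu, and Ile — aliphatic side chains with a branch point.
Of the listed options, only Leu belongs to this group.

Leu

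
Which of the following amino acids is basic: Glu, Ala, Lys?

Lys

K, R, and H are the three residues with basic side chains (ε-amine, guanidinium, and imidazole respectively).
Of the listed options, only Lys belongs to this group.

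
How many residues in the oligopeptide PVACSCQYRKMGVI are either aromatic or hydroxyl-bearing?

2

Aromatic: F, W, Y. Hydroxyl-bearing: S, T, Y.
Aromatic residues here: Y8 (1).
Hydroxyl-bearing residues here: S5, Y8 (2).
Y is in both groups, so the 1 Y residue must not be double-counted.
Total = 1 + 2 − 1 = 2.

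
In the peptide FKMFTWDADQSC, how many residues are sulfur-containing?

2

Only Cys (C) and Met (M) have a sulfur atom in the side chain.
Matching residues: M3, C12.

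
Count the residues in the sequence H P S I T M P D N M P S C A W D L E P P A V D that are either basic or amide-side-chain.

Basic: H, K, R. Amide-side-chain: N, Q.
Basic residues here: H1 (1).
Amide-side-chain residues here: N9 (1).
The two groups share no amino acid, so total = 1 + 1 = 2.

2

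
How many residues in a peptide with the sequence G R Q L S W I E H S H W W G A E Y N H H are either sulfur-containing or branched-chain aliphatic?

Sulfur-containing: C, M. Branched-chain aliphatic: I, L, V.
Sulfur-containing residues here: none (0).
Branched-chain aliphatic residues here: L4, I7 (2).
The two groups share no amino acid, so total = 0 + 2 = 2.

2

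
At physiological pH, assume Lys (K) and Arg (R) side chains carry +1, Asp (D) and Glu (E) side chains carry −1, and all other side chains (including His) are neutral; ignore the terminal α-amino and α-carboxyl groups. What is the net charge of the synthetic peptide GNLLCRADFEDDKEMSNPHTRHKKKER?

Positive (K, R): R6, K13, R21, K23, K24, K25, R27 → +7.
Negative (D, E): D8, E10, D11, D12, E14, E26 → −6.
Net charge = (+7) + (−6) = +1.

+1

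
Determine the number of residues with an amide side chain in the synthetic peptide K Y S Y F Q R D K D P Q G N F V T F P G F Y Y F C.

Asparagine (N) and glutamine (Q) have uncharged amide side chains.
Matching residues: Q6, Q12, N14.

3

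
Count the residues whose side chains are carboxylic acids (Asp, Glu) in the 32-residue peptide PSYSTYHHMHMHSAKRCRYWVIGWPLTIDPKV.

Matching residues: D29.

1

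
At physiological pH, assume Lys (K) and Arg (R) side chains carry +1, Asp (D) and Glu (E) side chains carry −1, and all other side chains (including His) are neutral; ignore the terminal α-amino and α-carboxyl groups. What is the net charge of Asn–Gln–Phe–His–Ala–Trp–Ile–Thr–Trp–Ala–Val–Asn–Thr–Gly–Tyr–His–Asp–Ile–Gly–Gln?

-1

Positive (K, R): none → +0.
Negative (D, E): Asp17 → −1.
Net charge = (+0) + (−1) = −1.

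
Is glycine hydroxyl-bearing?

The –OH-bearing residues are Ser, Thr (aliphatic alcohols), and Tyr (phenol).
Glycine is not in this group.

No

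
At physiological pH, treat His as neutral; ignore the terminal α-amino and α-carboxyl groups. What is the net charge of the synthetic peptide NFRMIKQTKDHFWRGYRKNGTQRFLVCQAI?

+6

The side chains ionized at physiological pH are Lys/Arg (+1) and Asp/Glu (−1); with His treated as neutral, nothing else contributes.
Positive (K, R): R3, K6, K9, R14, R17, K18, R23 → +7.
Negative (D, E): D10 → −1.
Net charge = (+7) + (−1) = +6.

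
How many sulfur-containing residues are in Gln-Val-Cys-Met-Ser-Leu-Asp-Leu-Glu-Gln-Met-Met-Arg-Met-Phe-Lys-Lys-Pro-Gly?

5

Only Cys (C) and Met (M) have a sulfur atom in the side chain.
Matching residues: Cys3, Met4, Met11, Met12, Met14.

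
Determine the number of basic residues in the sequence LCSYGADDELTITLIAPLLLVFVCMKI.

Lysine (K), arginine (R), and histidine (H) have basic, nitrogen-containing side chains.
Matching residues: K26.

1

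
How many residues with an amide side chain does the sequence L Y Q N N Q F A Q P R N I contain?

6

The amide-side-chain residues are Asn (N) and Gln (Q).
Matching residues: Q3, N4, N5, Q6, Q9, N12.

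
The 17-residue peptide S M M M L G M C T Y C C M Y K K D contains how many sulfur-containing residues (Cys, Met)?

Matching residues: M2, M3, M4, M7, C8, C11, C12, M13.

8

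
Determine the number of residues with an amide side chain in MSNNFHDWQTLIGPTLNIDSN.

Asparagine (N) and glutamine (Q) have uncharged amide side chains.
Matching residues: N3, N4, Q9, N17, N21.

5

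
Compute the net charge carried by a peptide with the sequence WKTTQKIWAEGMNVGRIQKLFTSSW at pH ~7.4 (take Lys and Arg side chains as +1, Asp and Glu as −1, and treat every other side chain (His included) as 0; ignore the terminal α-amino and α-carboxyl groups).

Positive (K, R): K2, K6, R16, K19 → +4.
Negative (D, E): E10 → −1.
Net charge = (+4) + (−1) = +3.

+3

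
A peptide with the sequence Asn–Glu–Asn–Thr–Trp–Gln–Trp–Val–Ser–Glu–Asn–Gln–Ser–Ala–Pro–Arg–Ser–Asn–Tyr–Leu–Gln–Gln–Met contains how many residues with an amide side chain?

Asparagine (N) and glutamine (Q) have uncharged amide side chains.
Matching residues: Asn1, Asn3, Gln6, Asn11, Gln12, Asn18, Gln21, Gln22.

8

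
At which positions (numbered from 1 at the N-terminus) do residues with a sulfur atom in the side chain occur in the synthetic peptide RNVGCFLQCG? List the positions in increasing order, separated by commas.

Only Cys (C) and Met (M) have a sulfur atom in the side chain.
Matching residues: C5, C9.

5, 9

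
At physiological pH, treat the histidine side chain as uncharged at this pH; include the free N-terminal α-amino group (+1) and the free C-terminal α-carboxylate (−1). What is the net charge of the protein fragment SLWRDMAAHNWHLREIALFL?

0

At pH ~7.4 the Lys and Arg side chains are protonated (+1), the Asp and Glu side chains are deprotonated (−1), and with His taken as neutral all other side chains carry no charge.
Positive (K, R): R4, R14 → +2.
Negative (D, E): D5, E15 → −2.
The N-terminus (+1) and C-terminus (−1) cancel.
Net charge = (+2) + (−2) = 0.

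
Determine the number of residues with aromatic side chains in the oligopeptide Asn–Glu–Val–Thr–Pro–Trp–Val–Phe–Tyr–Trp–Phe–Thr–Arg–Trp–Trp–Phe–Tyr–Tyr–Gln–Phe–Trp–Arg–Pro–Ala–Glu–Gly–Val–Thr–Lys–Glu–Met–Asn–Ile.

The aromatic amino acids are Phe (F, benzyl), Trp (W, indole), and Tyr (Y, phenol).
Matching residues: Trp6, Phe8, Tyr9, Trp10, Phe11, Trp14, Trp15, Phe16, Tyr17, Tyr18, Phe20, Trp21.

12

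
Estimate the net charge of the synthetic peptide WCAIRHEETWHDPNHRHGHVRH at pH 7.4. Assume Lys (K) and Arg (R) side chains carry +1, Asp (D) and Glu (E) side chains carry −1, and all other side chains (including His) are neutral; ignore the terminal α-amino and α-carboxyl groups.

0

Positive (K, R): R5, R16, R21 → +3.
Negative (D, E): E7, E8, D12 → −3.
Net charge = (+3) + (−3) = 0.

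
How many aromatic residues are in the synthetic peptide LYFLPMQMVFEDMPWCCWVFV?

Phenylalanine (F), tryptophan (W), and tyrosine (Y) have aromatic ring side chains.
Matching residues: Y2, F3, F10, W15, W18, F20.

6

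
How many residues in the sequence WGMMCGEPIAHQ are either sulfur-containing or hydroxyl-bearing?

3

Sulfur-containing: C, M. Hydroxyl-bearing: S, T, Y.
Sulfur-containing residues here: M3, M4, C5 (3).
Hydroxyl-bearing residues here: none (0).
The two groups share no amino acid, so total = 3 + 0 = 3.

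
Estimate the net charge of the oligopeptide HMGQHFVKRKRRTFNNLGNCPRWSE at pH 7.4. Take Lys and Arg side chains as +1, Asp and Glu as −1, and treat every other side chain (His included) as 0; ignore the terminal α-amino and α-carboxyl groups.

Positive (K, R): K8, R9, K10, R11, R12, R22 → +6.
Negative (D, E): E25 → −1.
Net charge = (+6) + (−1) = +5.

+5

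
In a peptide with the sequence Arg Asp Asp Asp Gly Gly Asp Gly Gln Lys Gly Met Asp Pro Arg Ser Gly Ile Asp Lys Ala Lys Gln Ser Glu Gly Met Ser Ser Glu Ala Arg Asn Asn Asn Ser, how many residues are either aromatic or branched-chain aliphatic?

Aromatic: F, W, Y. Branched-chain aliphatic: I, L, V.
Aromatic residues here: none (0).
Branched-chain aliphatic residues here: Ile18 (1).
The two groups share no amino acid, so total = 0 + 1 = 1.

1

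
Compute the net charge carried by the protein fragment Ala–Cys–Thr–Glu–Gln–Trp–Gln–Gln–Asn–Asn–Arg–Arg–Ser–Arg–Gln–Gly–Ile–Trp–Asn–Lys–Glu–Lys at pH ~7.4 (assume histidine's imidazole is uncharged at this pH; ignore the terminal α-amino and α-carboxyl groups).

+3

At pH ~7.4 the Lys and Arg side chains are protonated (+1), the Asp and Glu side chains are deprotonated (−1), and with His taken as neutral all other side chains carry no charge.
Positive (K, R): Arg11, Arg12, Arg14, Lys20, Lys22 → +5.
Negative (D, E): Glu4, Glu21 → −2.
Net charge = (+5) + (−2) = +3.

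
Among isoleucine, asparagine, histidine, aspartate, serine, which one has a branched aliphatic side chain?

isoleucine

The BCAAs are Val, Leu, and Ile — aliphatic side chains with a branch point.
Of the listed options, only isoleucine belongs to this group.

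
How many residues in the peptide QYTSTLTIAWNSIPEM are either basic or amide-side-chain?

Basic: H, K, R. Amide-side-chain: N, Q.
Basic residues here: none (0).
Amide-side-chain residues here: Q1, N11 (2).
The two groups share no amino acid, so total = 0 + 2 = 2.

2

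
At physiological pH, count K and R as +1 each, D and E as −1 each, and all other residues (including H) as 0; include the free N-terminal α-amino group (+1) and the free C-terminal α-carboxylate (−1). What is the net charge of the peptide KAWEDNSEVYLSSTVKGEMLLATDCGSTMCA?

Positive (K, R): K1, K16 → +2.
Negative (D, E): E4, D5, E8, E18, D24 → −5.
The N-terminus (+1) and C-terminus (−1) cancel.
Net charge = (+2) + (−5) = −3.

-3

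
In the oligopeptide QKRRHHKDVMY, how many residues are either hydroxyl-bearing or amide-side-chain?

2

Hydroxyl-bearing: S, T, Y. Amide-side-chain: N, Q.
Hydroxyl-bearing residues here: Y11 (1).
Amide-side-chain residues here: Q1 (1).
The two groups share no amino acid, so total = 1 + 1 = 2.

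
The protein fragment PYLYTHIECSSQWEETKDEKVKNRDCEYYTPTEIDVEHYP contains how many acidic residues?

10

Only D (aspartate) and E (glutamate) carry a side-chain carboxylic acid.
Matching residues: E8, E14, E15, D18, E19, D25, E27, E33, D35, E37.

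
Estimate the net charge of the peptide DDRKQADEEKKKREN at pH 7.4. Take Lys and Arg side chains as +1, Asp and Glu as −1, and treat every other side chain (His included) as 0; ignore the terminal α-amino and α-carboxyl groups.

Positive (K, R): R3, K4, K10, K11, K12, R13 → +6.
Negative (D, E): D1, D2, D7, E8, E9, E14 → −6.
Net charge = (+6) + (−6) = 0.

0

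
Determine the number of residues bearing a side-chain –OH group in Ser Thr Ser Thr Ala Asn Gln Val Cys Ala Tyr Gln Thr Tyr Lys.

7

The –OH-bearing residues are Ser, Thr (aliphatic alcohols), and Tyr (phenol).
Matching residues: Ser1, Thr2, Ser3, Thr4, Tyr11, Thr13, Tyr14.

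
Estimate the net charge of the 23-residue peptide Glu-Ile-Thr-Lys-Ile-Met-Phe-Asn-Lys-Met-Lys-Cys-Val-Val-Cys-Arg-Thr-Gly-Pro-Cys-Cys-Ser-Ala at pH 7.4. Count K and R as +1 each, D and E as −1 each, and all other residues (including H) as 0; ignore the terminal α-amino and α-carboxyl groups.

Positive (K, R): Lys4, Lys9, Lys11, Arg16 → +4.
Negative (D, E): Glu1 → −1.
Net charge = (+4) + (−1) = +3.

+3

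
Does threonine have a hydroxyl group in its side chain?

Yes

Serine (S), threonine (T), and tyrosine (Y) each carry a hydroxyl group on the side chain.
Threonine is in this group.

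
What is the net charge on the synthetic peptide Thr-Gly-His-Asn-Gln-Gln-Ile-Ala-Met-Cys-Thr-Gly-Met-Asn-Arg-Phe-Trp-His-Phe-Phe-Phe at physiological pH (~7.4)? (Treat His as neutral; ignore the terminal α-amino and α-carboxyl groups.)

+1

The side chains ionized at physiological pH are Lys/Arg (+1) and Asp/Glu (−1); with His treated as neutral, nothing else contributes.
Positive (K, R): Arg15 → +1.
Negative (D, E): none → −0.
Net charge = (+1) + (−0) = +1.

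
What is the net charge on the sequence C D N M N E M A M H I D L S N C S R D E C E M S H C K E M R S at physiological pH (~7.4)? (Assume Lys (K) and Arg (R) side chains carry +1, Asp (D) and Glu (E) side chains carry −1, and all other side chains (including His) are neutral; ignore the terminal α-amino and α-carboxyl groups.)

Positive (K, R): R18, K27, R30 → +3.
Negative (D, E): D2, E6, D12, D19, E20, E22, E28 → −7.
Net charge = (+3) + (−7) = −4.

-4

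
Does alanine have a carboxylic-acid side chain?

The acidic residues are Asp (D) and Glu (E), whose side chains end in a carboxylate group.
Alanine is not in this group.

No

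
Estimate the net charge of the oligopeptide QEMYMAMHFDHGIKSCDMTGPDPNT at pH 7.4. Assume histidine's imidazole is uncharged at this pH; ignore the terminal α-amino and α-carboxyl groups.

-3

At pH ~7.4 the Lys and Arg side chains are protonated (+1), the Asp and Glu side chains are deprotonated (−1), and with His taken as neutral all other side chains carry no charge.
Positive (K, R): K14 → +1.
Negative (D, E): E2, D10, D17, D22 → −4.
Net charge = (+1) + (−4) = −3.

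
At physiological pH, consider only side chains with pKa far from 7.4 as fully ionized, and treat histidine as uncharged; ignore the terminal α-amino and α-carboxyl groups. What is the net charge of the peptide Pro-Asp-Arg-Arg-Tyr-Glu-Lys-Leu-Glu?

0

The side chains ionized at physiological pH are Lys/Arg (+1) and Asp/Glu (−1); with His treated as neutral, nothing else contributes.
Positive (K, R): Arg3, Arg4, Lys7 → +3.
Negative (D, E): Asp2, Glu6, Glu9 → −3.
Net charge = (+3) + (−3) = 0.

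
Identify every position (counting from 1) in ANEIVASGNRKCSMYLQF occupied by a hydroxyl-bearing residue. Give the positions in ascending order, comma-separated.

Matching residues: S7, S13, Y15.

7, 13, 15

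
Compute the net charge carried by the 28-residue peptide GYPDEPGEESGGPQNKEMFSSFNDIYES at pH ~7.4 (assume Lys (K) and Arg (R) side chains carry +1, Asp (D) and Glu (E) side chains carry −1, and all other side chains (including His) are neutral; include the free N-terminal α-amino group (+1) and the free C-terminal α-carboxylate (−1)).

-6

Positive (K, R): K16 → +1.
Negative (D, E): D4, E5, E8, E9, E17, D24, E27 → −7.
The N-terminus (+1) and C-terminus (−1) cancel.
Net charge = (+1) + (−7) = −6.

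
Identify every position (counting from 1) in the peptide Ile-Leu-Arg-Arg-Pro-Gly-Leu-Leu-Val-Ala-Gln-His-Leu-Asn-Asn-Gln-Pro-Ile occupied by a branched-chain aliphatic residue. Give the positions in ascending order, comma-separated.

1, 2, 7, 8, 9, 13, 18

V, L, and I make up the branched-chain aliphatic group.
Matching residues: Ile1, Leu2, Leu7, Leu8, Val9, Leu13, Ile18.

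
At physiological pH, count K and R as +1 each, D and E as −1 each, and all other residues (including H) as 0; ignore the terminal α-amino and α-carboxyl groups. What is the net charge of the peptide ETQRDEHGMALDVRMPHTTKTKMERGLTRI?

+1

Positive (K, R): R4, R14, K20, K22, R25, R29 → +6.
Negative (D, E): E1, D5, E6, D12, E24 → −5.
Net charge = (+6) + (−5) = +1.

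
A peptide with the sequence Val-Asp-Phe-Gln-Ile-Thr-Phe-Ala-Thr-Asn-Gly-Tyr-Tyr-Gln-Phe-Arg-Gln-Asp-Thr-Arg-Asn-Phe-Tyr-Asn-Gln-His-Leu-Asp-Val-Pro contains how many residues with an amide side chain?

Asparagine (N) and glutamine (Q) have uncharged amide side chains.
Matching residues: Gln4, Asn10, Gln14, Gln17, Asn21, Asn24, Gln25.

7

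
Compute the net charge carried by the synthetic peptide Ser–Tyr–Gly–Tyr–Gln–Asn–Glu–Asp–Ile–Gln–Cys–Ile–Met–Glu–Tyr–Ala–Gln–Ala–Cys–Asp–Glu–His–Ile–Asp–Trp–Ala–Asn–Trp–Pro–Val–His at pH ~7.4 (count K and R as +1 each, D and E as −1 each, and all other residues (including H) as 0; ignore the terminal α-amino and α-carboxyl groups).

-6

Positive (K, R): none → +0.
Negative (D, E): Glu7, Asp8, Glu14, Asp20, Glu21, Asp24 → −6.
Net charge = (+0) + (−6) = −6.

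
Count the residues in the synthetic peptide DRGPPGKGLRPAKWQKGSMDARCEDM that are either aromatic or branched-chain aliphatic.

2

Aromatic: F, W, Y. Branched-chain aliphatic: I, L, V.
Aromatic residues here: W14 (1).
Branched-chain aliphatic residues here: L9 (1).
The two groups share no amino acid, so total = 1 + 1 = 2.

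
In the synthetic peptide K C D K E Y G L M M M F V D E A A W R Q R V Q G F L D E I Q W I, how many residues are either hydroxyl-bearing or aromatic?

5

Hydroxyl-bearing: S, T, Y. Aromatic: F, W, Y.
Hydroxyl-bearing residues here: Y6 (1).
Aromatic residues here: Y6, F12, W18, F25, W31 (5).
Y is in both groups, so the 1 Y residue must not be double-counted.
Total = 1 + 5 − 1 = 5.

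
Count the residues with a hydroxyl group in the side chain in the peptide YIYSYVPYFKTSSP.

8

The –OH-bearing residues are Ser, Thr (aliphatic alcohols), and Tyr (phenol).
Matching residues: Y1, Y3, S4, Y5, Y8, T11, S12, S13.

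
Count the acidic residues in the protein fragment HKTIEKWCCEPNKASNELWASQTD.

Only D (aspartate) and E (glutamate) carry a side-chain carboxylic acid.
Matching residues: E5, E10, E17, D24.

4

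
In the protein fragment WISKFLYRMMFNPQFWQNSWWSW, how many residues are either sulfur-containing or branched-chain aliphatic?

Sulfur-containing: C, M. Branched-chain aliphatic: I, L, V.
Sulfur-containing residues here: M9, M10 (2).
Branched-chain aliphatic residues here: I2, L6 (2).
The two groups share no amino acid, so total = 2 + 2 = 4.

4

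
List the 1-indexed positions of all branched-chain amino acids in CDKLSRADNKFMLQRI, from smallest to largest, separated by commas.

4, 13, 16

V, L, and I make up the branched-chain aliphatic group.
Matching residues: L4, L13, I16.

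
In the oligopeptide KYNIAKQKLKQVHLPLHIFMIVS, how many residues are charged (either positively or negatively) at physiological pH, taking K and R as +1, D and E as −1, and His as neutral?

Charged side chains at pH ~7.4: K, R (positive); D, E (negative).
Matching residues: K1, K6, K8, K10.

4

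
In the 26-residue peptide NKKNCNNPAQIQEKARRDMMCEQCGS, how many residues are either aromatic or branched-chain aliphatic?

1

Aromatic: F, W, Y. Branched-chain aliphatic: I, L, V.
Aromatic residues here: none (0).
Branched-chain aliphatic residues here: I11 (1).
The two groups share no amino acid, so total = 0 + 1 = 1.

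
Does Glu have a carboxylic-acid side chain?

Yes

The acidic residues are Asp (D) and Glu (E), whose side chains end in a carboxylate group.
Glutamate is in this group.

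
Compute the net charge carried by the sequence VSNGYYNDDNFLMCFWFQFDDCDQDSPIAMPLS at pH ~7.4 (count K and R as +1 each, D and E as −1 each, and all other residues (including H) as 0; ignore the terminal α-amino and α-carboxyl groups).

Positive (K, R): none → +0.
Negative (D, E): D8, D9, D20, D21, D23, D25 → −6.
Net charge = (+0) + (−6) = −6.

-6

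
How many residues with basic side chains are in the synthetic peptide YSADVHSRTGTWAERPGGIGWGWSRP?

4

K, R, and H are the three residues with basic side chains (ε-amine, guanidinium, and imidazole respectively).
Matching residues: H6, R8, R15, R25.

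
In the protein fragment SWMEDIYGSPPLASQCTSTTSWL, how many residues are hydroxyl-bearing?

Serine (S), threonine (T), and tyrosine (Y) each carry a hydroxyl group on the side chain.
Matching residues: S1, Y7, S9, S14, T17, S18, T19, T20, S21.

9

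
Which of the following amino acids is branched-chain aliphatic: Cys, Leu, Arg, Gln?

The BCAAs are Val, Leu, and Ile — aliphatic side chains with a branch point.
Of the listed options, only Leu belongs to this group.

Leu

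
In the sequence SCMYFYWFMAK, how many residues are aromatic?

5

The aromatic amino acids are Phe (F, benzyl), Trp (W, indole), and Tyr (Y, phenol).
Matching residues: Y4, F5, Y6, W7, F8.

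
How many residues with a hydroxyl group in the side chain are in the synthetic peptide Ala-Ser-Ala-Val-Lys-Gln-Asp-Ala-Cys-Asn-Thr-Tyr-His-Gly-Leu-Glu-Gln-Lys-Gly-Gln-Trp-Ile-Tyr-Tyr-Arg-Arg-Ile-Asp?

5

Serine (S), threonine (T), and tyrosine (Y) each carry a hydroxyl group on the side chain.
Matching residues: Ser2, Thr11, Tyr12, Tyr23, Tyr24.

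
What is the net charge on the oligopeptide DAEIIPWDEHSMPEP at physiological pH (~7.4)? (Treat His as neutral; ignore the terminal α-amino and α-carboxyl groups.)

-5

Near pH 7.4, K and R contribute +1 each, D and E contribute −1 each, and every other side chain (His included, as stated) is uncharged.
Positive (K, R): none → +0.
Negative (D, E): D1, E3, D8, E9, E14 → −5.
Net charge = (+0) + (−5) = −5.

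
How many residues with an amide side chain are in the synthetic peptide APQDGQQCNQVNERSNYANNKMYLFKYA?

9

Only N (asparagine) and Q (glutamine) carry a side-chain carboxamide.
Matching residues: Q3, Q6, Q7, N9, Q10, N12, N16, N19, N20.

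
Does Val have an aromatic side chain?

The aromatic amino acids are Phe (F, benzyl), Trp (W, indole), and Tyr (Y, phenol).
Valine is not in this group.

No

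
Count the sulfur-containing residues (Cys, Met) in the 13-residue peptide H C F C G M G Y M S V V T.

Matching residues: C2, C4, M6, M9.

4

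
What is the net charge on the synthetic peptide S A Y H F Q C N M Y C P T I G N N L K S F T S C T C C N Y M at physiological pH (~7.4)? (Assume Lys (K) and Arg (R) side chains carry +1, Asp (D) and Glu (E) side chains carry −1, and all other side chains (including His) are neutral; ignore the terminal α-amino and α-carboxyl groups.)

Positive (K, R): K19 → +1.
Negative (D, E): none → −0.
Net charge = (+1) + (−0) = +1.

+1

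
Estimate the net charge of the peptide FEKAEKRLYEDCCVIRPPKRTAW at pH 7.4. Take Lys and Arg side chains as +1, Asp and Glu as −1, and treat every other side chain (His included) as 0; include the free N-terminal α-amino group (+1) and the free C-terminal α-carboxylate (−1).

+2

Positive (K, R): K3, K6, R7, R16, K19, R20 → +6.
Negative (D, E): E2, E5, E10, D11 → −4.
The N-terminus (+1) and C-terminus (−1) cancel.
Net charge = (+6) + (−4) = +2.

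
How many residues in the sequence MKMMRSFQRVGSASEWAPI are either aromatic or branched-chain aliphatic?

4

Aromatic: F, W, Y. Branched-chain aliphatic: I, L, V.
Aromatic residues here: F7, W16 (2).
Branched-chain aliphatic residues here: V10, I19 (2).
The two groups share no amino acid, so total = 2 + 2 = 4.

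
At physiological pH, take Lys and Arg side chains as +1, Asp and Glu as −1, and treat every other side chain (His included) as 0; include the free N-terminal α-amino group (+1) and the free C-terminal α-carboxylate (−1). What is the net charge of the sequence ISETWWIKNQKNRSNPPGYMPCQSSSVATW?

+2

Positive (K, R): K8, K11, R13 → +3.
Negative (D, E): E3 → −1.
The N-terminus (+1) and C-terminus (−1) cancel.
Net charge = (+3) + (−1) = +2.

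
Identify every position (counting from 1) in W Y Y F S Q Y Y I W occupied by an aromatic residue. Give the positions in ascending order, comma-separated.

1, 2, 3, 4, 7, 8, 10

F, W, and Y each carry an aromatic ring on the side chain.
Matching residues: W1, Y2, Y3, F4, Y7, Y8, W10.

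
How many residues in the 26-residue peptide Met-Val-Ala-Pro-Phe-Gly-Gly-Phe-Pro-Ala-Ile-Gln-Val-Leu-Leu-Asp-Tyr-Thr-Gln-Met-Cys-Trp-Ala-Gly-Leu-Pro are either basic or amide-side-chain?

Basic: H, K, R. Amide-side-chain: N, Q.
Basic residues here: none (0).
Amide-side-chain residues here: Gln12, Gln19 (2).
The two groups share no amino acid, so total = 0 + 2 = 2.

2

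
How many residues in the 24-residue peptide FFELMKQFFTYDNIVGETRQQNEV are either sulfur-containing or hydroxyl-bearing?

4

Sulfur-containing: C, M. Hydroxyl-bearing: S, T, Y.
Sulfur-containing residues here: M5 (1).
Hydroxyl-bearing residues here: T10, Y11, T18 (3).
The two groups share no amino acid, so total = 1 + 3 = 4.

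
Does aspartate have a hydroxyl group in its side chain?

No

S, T, and Y are the three residues with a side-chain hydroxyl.
Aspartate is not in this group.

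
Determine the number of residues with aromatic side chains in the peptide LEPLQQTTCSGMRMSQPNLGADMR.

0

Phenylalanine (F), tryptophan (W), and tyrosine (Y) have aromatic ring side chains.
None of the 24 residues belong to this group.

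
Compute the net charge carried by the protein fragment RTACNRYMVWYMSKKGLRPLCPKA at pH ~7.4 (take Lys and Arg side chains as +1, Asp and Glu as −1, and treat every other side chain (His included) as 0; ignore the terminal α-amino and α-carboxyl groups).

+6

Positive (K, R): R1, R6, K14, K15, R18, K23 → +6.
Negative (D, E): none → −0.
Net charge = (+6) + (−0) = +6.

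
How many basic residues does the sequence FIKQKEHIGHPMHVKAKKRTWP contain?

K, R, and H are the three residues with basic side chains (ε-amine, guanidinium, and imidazole respectively).
Matching residues: K3, K5, H7, H10, H13, K15, K17, K18, R19.

9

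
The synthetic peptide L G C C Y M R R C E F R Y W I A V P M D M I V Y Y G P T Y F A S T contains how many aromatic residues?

Phenylalanine (F), tryptophan (W), and tyrosine (Y) have aromatic ring side chains.
Matching residues: Y5, F11, Y13, W14, Y24, Y25, Y29, F30.

8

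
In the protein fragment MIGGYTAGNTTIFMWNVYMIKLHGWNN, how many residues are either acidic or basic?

2

Acidic: D, E. Basic: H, K, R.
Acidic residues here: none (0).
Basic residues here: K21, H23 (2).
The two groups share no amino acid, so total = 0 + 2 = 2.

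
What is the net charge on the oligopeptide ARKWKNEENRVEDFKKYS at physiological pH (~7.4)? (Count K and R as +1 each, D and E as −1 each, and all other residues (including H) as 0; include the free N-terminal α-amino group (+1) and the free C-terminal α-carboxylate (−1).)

Positive (K, R): R2, K3, K5, R10, K15, K16 → +6.
Negative (D, E): E7, E8, E12, D13 → −4.
The N-terminus (+1) and C-terminus (−1) cancel.
Net charge = (+6) + (−4) = +2.

+2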